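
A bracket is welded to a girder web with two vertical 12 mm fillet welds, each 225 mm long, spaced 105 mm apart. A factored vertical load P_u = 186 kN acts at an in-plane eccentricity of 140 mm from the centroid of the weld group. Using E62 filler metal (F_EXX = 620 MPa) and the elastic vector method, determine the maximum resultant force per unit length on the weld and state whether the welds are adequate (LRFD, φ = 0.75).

f_max ≈ 1260 N/mm; adequate

Total weld length L_w = 450 mm. Treat welds as unit-width lines.
Polar moment about centroid: J = 2[d³/12 + d(b/2)²] = 2[225³/12 + 225×52.5²] = 3139000 mm³.
Direct shear f_v = P/L_w = 186×10³ / 450 = 413.3 N/mm (vertical).
Torsion M = P·e = 186×10³ × 140 = 26040000 N·mm.
Critical point at (x, y) = (52.5, 112.5) from centroid. f_tx = M·y/J = 933.3 N/mm; f_ty = M·x/J = 435.6 N/mm.
Resultant f_max = √[f_tx² + (f_v + f_ty)²] = √[933.3² + (413.3 + 435.6)²] = 1262 N/mm.
Capacity per unit length: φr_n = 0.75 × 0.6 × 620 × (0.707 × 12) = 2367 N/mm.
1262 ≤ 2367 → adequate.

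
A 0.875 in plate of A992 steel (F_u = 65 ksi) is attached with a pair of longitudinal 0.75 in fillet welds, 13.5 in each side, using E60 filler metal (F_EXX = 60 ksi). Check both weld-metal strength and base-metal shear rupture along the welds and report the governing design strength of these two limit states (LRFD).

φR_n ≈ 387 kip (weld metal governs)

t_e = 0.707 × 0.75 = 0.5302 in; L = 27 in.
Weld metal: φR_n = 0.75 × 0.6 × 60 × 0.5302 × 27 = 386.6 kip.
Base metal (shear rupture): φR_n = 0.75 × 0.6 × 65 × 0.875 × 27 = 691 kip.
Governing: weld metal.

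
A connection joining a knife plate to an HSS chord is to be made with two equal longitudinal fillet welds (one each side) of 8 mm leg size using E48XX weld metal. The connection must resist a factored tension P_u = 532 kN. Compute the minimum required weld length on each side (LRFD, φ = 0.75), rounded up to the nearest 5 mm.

E48XX → F_EXX = 480 MPa.
Throat t_e = 0.707 × 8 = 5.656 mm.
φr_n = 0.75 × 0.6 × 480 × 5.656 × 10⁻³ = 1.222 kN/mm.
L_req = P_u / φr_n = 532 / 1.222 = 435.5 mm total.
Per side: 435.5 / 2 = 217.7 mm.
Round up → use L = 220 mm on each side.

L = 220 mm on each side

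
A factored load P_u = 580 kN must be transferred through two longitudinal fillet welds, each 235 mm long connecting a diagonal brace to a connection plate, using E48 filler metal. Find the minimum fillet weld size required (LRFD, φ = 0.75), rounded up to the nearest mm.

E48XX → F_EXX = 480 MPa.
Total weld length L = 470 mm.
Required throat t_e = P_u / (φ × 0.6 F_EXX × L) = 580 / (0.75 × 0.6 × 480 × 470 × 10⁻³) = 5.713 mm.
Required leg w = t_e / 0.707 = 8.081 mm → use 9 mm.

w = 9 mm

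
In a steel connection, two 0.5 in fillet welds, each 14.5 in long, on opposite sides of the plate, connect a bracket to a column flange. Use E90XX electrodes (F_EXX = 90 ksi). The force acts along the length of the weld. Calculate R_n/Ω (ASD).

Effective throat t_e = 0.707 × 0.5 = 0.3535 in.
Total length L = 29 in; A_we = 0.3535 × 29 = 10.25 in².
F_nw = 0.6 F_EXX = 0.6 × 90 = 54 ksi.
R_n = 54 × 10.25 = 553.6 kip; R_n/Ω = 553.6/2.0 = 276.8 kip.

R_n/Ω ≈ 277 kip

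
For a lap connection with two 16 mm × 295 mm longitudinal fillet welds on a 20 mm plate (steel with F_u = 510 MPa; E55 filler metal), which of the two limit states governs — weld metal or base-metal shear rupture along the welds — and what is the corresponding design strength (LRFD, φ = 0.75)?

E55XX → F_EXX = 550 MPa.
t_e = 0.707 × 16 = 11.31 mm; L = 590 mm.
Weld metal: φR_n = 0.75 × 0.6 × 550 × 11.31 × 590 × 10⁻³ = 1652 kN.
Base metal (shear rupture): φR_n = 0.75 × 0.6 × 510 × 20 × 590 × 10⁻³ = 2708 kN.
Governing: weld metal.

φR_n ≈ 1650 kN (weld metal governs)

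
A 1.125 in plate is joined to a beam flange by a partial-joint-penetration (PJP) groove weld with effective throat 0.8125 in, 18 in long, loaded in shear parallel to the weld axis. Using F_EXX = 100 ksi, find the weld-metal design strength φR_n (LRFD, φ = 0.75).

φR_n ≈ 658 kips

Effective throat (given) t_e = 0.8125 in.
A_we = 0.8125 × 18 = 14.62 in².
F_nw = 0.6 F_EXX = 60 ksi.
φR_n = 0.75 × 60 × 14.62 = 658.1 kips.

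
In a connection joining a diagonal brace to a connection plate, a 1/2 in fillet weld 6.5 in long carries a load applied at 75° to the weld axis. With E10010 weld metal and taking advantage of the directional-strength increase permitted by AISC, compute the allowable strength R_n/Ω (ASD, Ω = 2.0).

R_n/Ω ≈ 102 kip

E100XX → F_EXX = 100 ksi.
t_e = 0.707 × 0.5 = 0.3535 in; A_we = 0.3535 × 6.5 = 2.298 in².
Directional factor: 1.0 + 0.5 sin^1.5(75°) = 1.475.
F_nw = 0.6 × 100 × 1.475 = 88.48 ksi.
R_n/Ω = (88.48 × 2.298) / 2.0 = 101.7 kip.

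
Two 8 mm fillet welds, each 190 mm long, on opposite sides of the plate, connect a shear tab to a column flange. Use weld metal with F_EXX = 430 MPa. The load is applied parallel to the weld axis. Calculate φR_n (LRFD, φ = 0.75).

φR_n ≈ 416 kN

Effective throat t_e = 0.707 × 8 = 5.656 mm.
Total length L = 380 mm; A_we = 5.656 × 380 = 2149 mm².
F_nw = 0.6 F_EXX = 0.6 × 430 = 258 MPa.
φR_n = 0.75 × 258 × 2149 × 10⁻³ = 415.9 kN.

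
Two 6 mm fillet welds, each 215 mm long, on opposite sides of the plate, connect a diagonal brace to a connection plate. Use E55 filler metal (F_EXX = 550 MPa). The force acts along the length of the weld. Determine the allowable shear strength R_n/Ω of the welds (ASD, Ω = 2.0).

R_n/Ω ≈ 301 kN

Effective throat t_e = 0.707 × 6 = 4.242 mm.
Total length L = 430 mm; A_we = 4.242 × 430 = 1824 mm².
F_nw = 0.6 F_EXX = 0.6 × 550 = 330 MPa.
R_n = 330 × 1824 × 10⁻³ = 601.9 kN; R_n/Ω = 601.9/2.0 = 301 kN.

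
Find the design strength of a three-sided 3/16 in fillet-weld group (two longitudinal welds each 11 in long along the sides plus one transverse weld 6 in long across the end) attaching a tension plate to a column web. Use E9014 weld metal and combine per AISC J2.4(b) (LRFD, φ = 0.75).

E90XX → F_EXX = 90 ksi.
t_e = 0.707 × 0.1875 = 0.1326 in.
R_nwl = 0.6 × 90 × 0.1326 × 22 = 157.5 kip (longitudinal, 2 welds).
R_nwt = 0.6 × 90 × 0.1326 × 6 = 42.95 kip (transverse, base value).
(i) R_nwl + R_nwt = 200.4 kip; (ii) 0.85 R_nwl + 1.5 R_nwt = 198.3 kip.
R_n = max = 200.4 kip [governs: (i)]; φR_n = 150.3 kip.

φR_n ≈ 150 kip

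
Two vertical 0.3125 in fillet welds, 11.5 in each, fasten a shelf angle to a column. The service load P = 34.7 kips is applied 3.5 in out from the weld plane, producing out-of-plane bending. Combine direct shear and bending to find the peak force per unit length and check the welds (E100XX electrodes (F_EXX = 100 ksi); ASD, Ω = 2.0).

L_w = 2 × 11.5 = 23 in; section modulus (unit throat) S = 2 × L²/6 = 44.08 in².
Direct shear f_v = P/L_w = 34.7/23 = 1.509 kip/in.
Moment M = P × e = 34.7 × 3.5 = 121.45 kip·in; bending f_b = M/S = 2.755 kip/in.
f_max = √(f_v² + f_b²) = √(1.509² + 2.755²) = 3.141 kip/in.
r_n/Ω = (1/2.0) × 0.6 × 100 × (0.707 × 0.3125) = 6.628 kip/in → adequate.

f_max ≈ 3.14 kip/in; adequate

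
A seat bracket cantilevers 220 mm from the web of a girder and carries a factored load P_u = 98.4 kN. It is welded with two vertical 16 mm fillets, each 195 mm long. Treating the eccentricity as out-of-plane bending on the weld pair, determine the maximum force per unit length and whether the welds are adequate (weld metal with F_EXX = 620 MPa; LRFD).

f_max ≈ 1730 N/mm; adequate

L_w = 2 × 195 = 390 mm; section modulus (unit throat) S = 2 × L²/6 = 12680 mm².
Direct shear f_v = P/L_w = 98.4×10³/390 = 252.3 N/mm.
Moment M = P × e = 98.4×10³ × 220 = 21648000 N·mm; bending f_b = M/S = 1708 N/mm.
f_max = √(f_v² + f_b²) = √(252.3² + 1708²) = 1726 N/mm.
φr_n = 0.75 × 0.6 × 620 × (0.707 × 16) = 3156 N/mm → adequate.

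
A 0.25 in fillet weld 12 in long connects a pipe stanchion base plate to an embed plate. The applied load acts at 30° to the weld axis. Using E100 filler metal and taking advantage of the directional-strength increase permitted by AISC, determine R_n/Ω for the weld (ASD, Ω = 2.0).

E100XX → F_EXX = 100 ksi.
t_e = 0.707 × 0.25 = 0.1767 in; A_we = 0.1767 × 12 = 2.121 in².
Directional factor: 1.0 + 0.5 sin^1.5(30°) = 1.177.
F_nw = 0.6 × 100 × 1.177 = 70.61 ksi.
R_n/Ω = (70.61 × 2.121) / 2.0 = 74.88 kip.

R_n/Ω ≈ 74.9 kip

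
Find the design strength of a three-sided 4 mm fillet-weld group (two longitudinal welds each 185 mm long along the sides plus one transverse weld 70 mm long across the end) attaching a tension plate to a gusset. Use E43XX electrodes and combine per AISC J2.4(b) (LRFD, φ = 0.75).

E43XX → F_EXX = 430 MPa.
t_e = 0.707 × 4 = 2.828 mm.
R_nwl = 0.6 × 430 × 2.828 × 370 × 10⁻³ = 270 kN (longitudinal, 2 welds).
R_nwt = 0.6 × 430 × 2.828 × 70 × 10⁻³ = 51.07 kN (transverse, base value).
(i) R_nwl + R_nwt = 321 kN; (ii) 0.85 R_nwl + 1.5 R_nwt = 306.1 kN.
R_n = max = 321 kN [governs: (i)]; φR_n = 240.8 kN.

φR_n ≈ 241 kN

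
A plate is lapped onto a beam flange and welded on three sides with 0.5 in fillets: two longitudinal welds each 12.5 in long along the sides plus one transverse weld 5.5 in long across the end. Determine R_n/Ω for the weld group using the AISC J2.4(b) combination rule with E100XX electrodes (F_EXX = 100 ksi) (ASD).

t_e = 0.707 × 0.5 = 0.3535 in.
R_nwl = 0.6 × 100 × 0.3535 × 25 = 530.2 kip (longitudinal, 2 welds).
R_nwt = 0.6 × 100 × 0.3535 × 5.5 = 116.7 kip (transverse, base value).
(i) R_nwl + R_nwt = 646.9 kip; (ii) 0.85 R_nwl + 1.5 R_nwt = 625.7 kip.
R_n = max = 646.9 kip [governs: (i)]; R_n/Ω = 323.5 kip.

R_n/Ω ≈ 323 kip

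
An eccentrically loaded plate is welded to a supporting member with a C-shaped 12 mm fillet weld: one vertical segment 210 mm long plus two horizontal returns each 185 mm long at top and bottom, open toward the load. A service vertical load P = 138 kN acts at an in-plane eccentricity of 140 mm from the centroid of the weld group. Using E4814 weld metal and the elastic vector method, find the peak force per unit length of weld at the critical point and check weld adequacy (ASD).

f_max ≈ 650 N/mm; adequate

E48XX → F_EXX = 480 MPa.
Total weld length L_w = 580 mm. Treat welds as unit-width lines.
Centroid: x̄ = 2×185×92.5 / 580 = 59.01 mm from the vertical weld.
Polar moment about centroid: J = I_x + I_y = [210³/12 + 2×185×105²] + [210×59.01² + 2(185³/12 + 185×33.49²)] = 7053000 mm³.
Direct shear f_v = P/L_w = 138×10³ / 580 = 237.9 N/mm (vertical).
Torsion M = P·e = 138×10³ × 140 = 19320000 N·mm.
Critical point at (x, y) = (126, 105) from centroid. f_tx = M·y/J = 287.6 N/mm; f_ty = M·x/J = 345.1 N/mm.
Resultant f_max = √[f_tx² + (f_v + f_ty)²] = √[287.6² + (237.9 + 345.1)²] = 650.2 N/mm.
Capacity per unit length: r_n/Ω = (1/2.0) × 0.6 × 480 × (0.707 × 12) = 1222 N/mm.
650.2 ≤ 1222 → adequate.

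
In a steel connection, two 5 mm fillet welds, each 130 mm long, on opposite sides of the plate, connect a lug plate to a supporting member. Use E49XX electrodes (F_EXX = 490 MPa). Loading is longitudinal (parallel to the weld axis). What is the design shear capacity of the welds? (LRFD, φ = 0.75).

Effective throat t_e = 0.707 × 5 = 3.535 mm.
Total length L = 260 mm; A_we = 3.535 × 260 = 919.1 mm².
F_nw = 0.6 F_EXX = 0.6 × 490 = 294 MPa.
φR_n = 0.75 × 294 × 919.1 × 10⁻³ = 202.7 kN.

φR_n ≈ 203 kN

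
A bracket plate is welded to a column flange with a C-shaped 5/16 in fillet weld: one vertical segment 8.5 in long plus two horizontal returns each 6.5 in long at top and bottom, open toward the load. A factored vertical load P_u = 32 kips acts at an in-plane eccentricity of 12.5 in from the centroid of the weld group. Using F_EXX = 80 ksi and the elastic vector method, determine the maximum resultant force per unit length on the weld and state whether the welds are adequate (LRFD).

f_max ≈ 7.59 kip/in; adequate

Total weld length L_w = 21.5 in. Treat welds as unit-width lines.
Centroid: x̄ = 2×6.5×3.25 / 21.5 = 1.965 in from the vertical weld.
Polar moment about centroid: J = I_x + I_y = [8.5³/12 + 2×6.5×4.25²] + [8.5×1.965² + 2(6.5³/12 + 6.5×1.285²)] = 386 in³.
Direct shear f_v = P/L_w = 32 / 21.5 = 1.488 kip/in (vertical).
Torsion M = P·e = 32 × 12.5 = 400 kip·in.
Critical point at (x, y) = (4.535, 4.25) from centroid. f_tx = M·y/J = 4.404 kip/in; f_ty = M·x/J = 4.699 kip/in.
Resultant f_max = √[f_tx² + (f_v + f_ty)²] = √[4.404² + (1.488 + 4.699)²] = 7.594 kip/in.
Capacity per unit length: φr_n = 0.75 × 0.6 × 80 × (0.707 × 0.3125) = 7.954 kip/in.
7.594 ≤ 7.954 → adequate.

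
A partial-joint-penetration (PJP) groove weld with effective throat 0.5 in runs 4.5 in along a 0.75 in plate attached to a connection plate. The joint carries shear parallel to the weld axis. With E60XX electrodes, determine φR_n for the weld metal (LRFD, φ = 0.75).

E60XX → F_EXX = 60 ksi.
Effective throat (given) t_e = 0.5 in.
A_we = 0.5 × 4.5 = 2.25 in².
F_nw = 0.6 F_EXX = 36 ksi.
φR_n = 0.75 × 36 × 2.25 = 60.75 kips.

φR_n ≈ 60.8 kips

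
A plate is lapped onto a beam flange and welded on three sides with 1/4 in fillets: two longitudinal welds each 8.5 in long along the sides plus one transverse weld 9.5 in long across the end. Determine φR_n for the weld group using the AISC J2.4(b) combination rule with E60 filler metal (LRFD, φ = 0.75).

φR_n ≈ 137 kip

E60XX → F_EXX = 60 ksi.
t_e = 0.707 × 0.25 = 0.1767 in.
R_nwl = 0.6 × 60 × 0.1767 × 17 = 108.2 kip (longitudinal, 2 welds).
R_nwt = 0.6 × 60 × 0.1767 × 9.5 = 60.45 kip (transverse, base value).
(i) R_nwl + R_nwt = 168.6 kip; (ii) 0.85 R_nwl + 1.5 R_nwt = 182.6 kip.
R_n = max = 182.6 kip [governs: (ii)]; φR_n = 137 kip.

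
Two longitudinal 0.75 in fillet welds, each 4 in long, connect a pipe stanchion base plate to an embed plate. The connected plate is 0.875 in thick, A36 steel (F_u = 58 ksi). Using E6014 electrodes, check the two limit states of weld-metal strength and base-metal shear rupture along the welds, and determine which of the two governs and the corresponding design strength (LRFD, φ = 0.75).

E60XX → F_EXX = 60 ksi.
t_e = 0.707 × 0.75 = 0.5302 in; L = 8 in.
Weld metal: φR_n = 0.75 × 0.6 × 60 × 0.5302 × 8 = 114.5 kip.
Base metal (shear rupture): φR_n = 0.75 × 0.6 × 58 × 0.875 × 8 = 182.7 kip.
Governing: weld metal.

φR_n ≈ 115 kip (weld metal governs)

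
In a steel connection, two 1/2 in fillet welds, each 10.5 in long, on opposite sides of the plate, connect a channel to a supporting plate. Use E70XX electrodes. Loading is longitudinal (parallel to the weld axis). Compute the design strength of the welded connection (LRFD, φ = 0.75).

E70XX → F_EXX = 70 ksi.
Effective throat t_e = 0.707 × 0.5 = 0.3535 in.
Total length L = 21 in; A_we = 0.3535 × 21 = 7.423 in².
F_nw = 0.6 F_EXX = 0.6 × 70 = 42 ksi.
φR_n = 0.75 × 42 × 7.423 = 233.8 kip.

φR_n ≈ 234 kip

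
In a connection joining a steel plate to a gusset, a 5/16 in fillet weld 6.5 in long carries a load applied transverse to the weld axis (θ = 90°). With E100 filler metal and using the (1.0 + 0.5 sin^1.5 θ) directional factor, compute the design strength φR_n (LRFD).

E100XX → F_EXX = 100 ksi.
t_e = 0.707 × 0.3125 = 0.2209 in; A_we = 0.2209 × 6.5 = 1.436 in².
Directional factor: 1.0 + 0.5 sin^1.5(90°) = 1.5.
F_nw = 0.6 × 100 × 1.5 = 90 ksi.
φR_n = 0.75 × 90 × 1.436 = 96.94 kips.

φR_n ≈ 96.9 kips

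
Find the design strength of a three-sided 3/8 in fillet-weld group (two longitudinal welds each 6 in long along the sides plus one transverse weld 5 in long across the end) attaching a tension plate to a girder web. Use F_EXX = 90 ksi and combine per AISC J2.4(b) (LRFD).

t_e = 0.707 × 0.375 = 0.2651 in.
R_nwl = 0.6 × 90 × 0.2651 × 12 = 171.8 kips (longitudinal, 2 welds).
R_nwt = 0.6 × 90 × 0.2651 × 5 = 71.58 kips (transverse, base value).
(i) R_nwl + R_nwt = 243.4 kips; (ii) 0.85 R_nwl + 1.5 R_nwt = 253.4 kips.
R_n = max = 253.4 kips [governs: (ii)]; φR_n = 190.1 kips.

φR_n ≈ 190 kips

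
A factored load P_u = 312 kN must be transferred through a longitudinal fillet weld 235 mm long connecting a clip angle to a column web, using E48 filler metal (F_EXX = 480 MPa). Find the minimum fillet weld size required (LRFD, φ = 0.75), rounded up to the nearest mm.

w = 9 mm

Total weld length L = 235 mm.
Required throat t_e = P_u / (φ × 0.6 F_EXX × L) = 312 / (0.75 × 0.6 × 480 × 235 × 10⁻³) = 6.147 mm.
Required leg w = t_e / 0.707 = 8.694 mm → use 9 mm.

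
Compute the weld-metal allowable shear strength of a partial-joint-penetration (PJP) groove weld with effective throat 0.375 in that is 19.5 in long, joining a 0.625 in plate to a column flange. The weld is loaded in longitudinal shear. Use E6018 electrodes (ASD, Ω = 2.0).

E60XX → F_EXX = 60 ksi.
Effective throat (given) t_e = 0.375 in.
A_we = 0.375 × 19.5 = 7.312 in².
F_nw = 0.6 F_EXX = 36 ksi.
R_n/Ω = (36 × 7.312) / 2.0 = 131.6 kip.

R_n/Ω ≈ 132 kip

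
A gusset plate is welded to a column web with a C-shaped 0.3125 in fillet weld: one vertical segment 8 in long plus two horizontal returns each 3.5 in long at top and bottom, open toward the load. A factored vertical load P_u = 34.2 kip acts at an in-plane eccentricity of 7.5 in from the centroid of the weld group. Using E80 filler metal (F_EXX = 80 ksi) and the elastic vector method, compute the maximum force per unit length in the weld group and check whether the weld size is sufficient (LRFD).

f_max ≈ 8.61 kip/in; NOT adequate

Total weld length L_w = 15 in. Treat welds as unit-width lines.
Centroid: x̄ = 2×3.5×1.75 / 15 = 0.8167 in from the vertical weld.
Polar moment about centroid: J = I_x + I_y = [8³/12 + 2×3.5×4²] + [8×0.8167² + 2(3.5³/12 + 3.5×0.9333²)] = 173.2 in³.
Direct shear f_v = P/L_w = 34.2 / 15 = 2.28 kip/in (vertical).
Torsion M = P·e = 34.2 × 7.5 = 256.5 kip·in.
Critical point at (x, y) = (2.683, 4) from centroid. f_tx = M·y/J = 5.922 kip/in; f_ty = M·x/J = 3.973 kip/in.
Resultant f_max = √[f_tx² + (f_v + f_ty)²] = √[5.922² + (2.28 + 3.973)²] = 8.612 kip/in.
Capacity per unit length: φr_n = 0.75 × 0.6 × 80 × (0.707 × 0.3125) = 7.954 kip/in.
8.612 > 7.954 → NOT adequate.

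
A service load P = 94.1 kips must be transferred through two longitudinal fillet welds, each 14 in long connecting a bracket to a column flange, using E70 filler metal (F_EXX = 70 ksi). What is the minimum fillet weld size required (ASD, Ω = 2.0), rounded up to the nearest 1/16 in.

Total weld length L = 28 in.
Required throat t_e = P × Ω / (0.6 F_EXX × L) = 94.1 × 2.0 / (0.6 × 70 × 28) = 0.16 in.
Required leg w = t_e / 0.707 = 0.2264 in → use 1/4 in.

w = 1/4 in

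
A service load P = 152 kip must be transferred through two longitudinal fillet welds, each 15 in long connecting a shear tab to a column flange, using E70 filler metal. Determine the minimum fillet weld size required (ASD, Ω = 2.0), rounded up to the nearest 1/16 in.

w = 3/8 in

E70XX → F_EXX = 70 ksi.
Total weld length L = 30 in.
Required throat t_e = P × Ω / (0.6 F_EXX × L) = 152 × 2.0 / (0.6 × 70 × 30) = 0.2413 in.
Required leg w = t_e / 0.707 = 0.3413 in → use 3/8 in.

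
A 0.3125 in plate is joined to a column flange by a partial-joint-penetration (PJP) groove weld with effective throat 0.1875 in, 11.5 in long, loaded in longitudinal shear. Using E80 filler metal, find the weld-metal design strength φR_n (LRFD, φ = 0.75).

φR_n ≈ 77.6 kip

E80XX → F_EXX = 80 ksi.
Effective throat (given) t_e = 0.1875 in.
A_we = 0.1875 × 11.5 = 2.156 in².
F_nw = 0.6 F_EXX = 48 ksi.
φR_n = 0.75 × 48 × 2.156 = 77.62 kip.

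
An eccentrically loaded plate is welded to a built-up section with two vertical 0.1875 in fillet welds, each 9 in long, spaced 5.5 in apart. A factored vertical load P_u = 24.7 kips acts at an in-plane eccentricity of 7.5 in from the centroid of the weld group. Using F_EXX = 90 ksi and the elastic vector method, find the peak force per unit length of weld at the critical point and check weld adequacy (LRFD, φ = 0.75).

Total weld length L_w = 18 in. Treat welds as unit-width lines.
Polar moment about centroid: J = 2[d³/12 + d(b/2)²] = 2[9³/12 + 9×2.75²] = 257.6 in³.
Direct shear f_v = P/L_w = 24.7 / 18 = 1.372 kip/in (vertical).
Torsion M = P·e = 24.7 × 7.5 = 185.25 kip·in.
Critical point at (x, y) = (2.75, 4.5) from centroid. f_tx = M·y/J = 3.236 kip/in; f_ty = M·x/J = 1.977 kip/in.
Resultant f_max = √[f_tx² + (f_v + f_ty)²] = √[3.236² + (1.372 + 1.977)²] = 4.657 kip/in.
Capacity per unit length: φr_n = 0.75 × 0.6 × 90 × (0.707 × 0.1875) = 5.369 kip/in.
4.657 ≤ 5.369 → adequate.

f_max ≈ 4.66 kip/in; adequate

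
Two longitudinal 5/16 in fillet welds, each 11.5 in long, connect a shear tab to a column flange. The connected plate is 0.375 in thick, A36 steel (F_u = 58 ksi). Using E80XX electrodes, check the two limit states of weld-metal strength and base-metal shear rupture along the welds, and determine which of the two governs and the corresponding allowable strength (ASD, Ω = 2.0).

R_n/Ω ≈ 122 kip (weld metal governs)

E80XX → F_EXX = 80 ksi.
t_e = 0.707 × 0.3125 = 0.2209 in; L = 23 in.
Weld metal: R_n/Ω = (1/2.0) × 0.6 × 80 × 0.2209 × 23 = 122 kip.
Base metal (shear rupture): R_n/Ω = (1/2.0) × 0.6 × 58 × 0.375 × 23 = 150.1 kip.
Governing: weld metal.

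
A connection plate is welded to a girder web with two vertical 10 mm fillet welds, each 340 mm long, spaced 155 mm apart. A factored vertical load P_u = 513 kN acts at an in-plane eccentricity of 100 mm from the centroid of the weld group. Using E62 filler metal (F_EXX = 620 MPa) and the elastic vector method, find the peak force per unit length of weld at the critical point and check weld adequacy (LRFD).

f_max ≈ 1390 N/mm; adequate

Total weld length L_w = 680 mm. Treat welds as unit-width lines.
Polar moment about centroid: J = 2[d³/12 + d(b/2)²] = 2[340³/12 + 340×77.5²] = 10630000 mm³.
Direct shear f_v = P/L_w = 513×10³ / 680 = 754.4 N/mm (vertical).
Torsion M = P·e = 513×10³ × 100 = 51300000 N·mm.
Critical point at (x, y) = (77.5, 170) from centroid. f_tx = M·y/J = 820 N/mm; f_ty = M·x/J = 373.8 N/mm.
Resultant f_max = √[f_tx² + (f_v + f_ty)²] = √[820² + (754.4 + 373.8)²] = 1395 N/mm.
Capacity per unit length: φr_n = 0.75 × 0.6 × 620 × (0.707 × 10) = 1973 N/mm.
1395 ≤ 1973 → adequate.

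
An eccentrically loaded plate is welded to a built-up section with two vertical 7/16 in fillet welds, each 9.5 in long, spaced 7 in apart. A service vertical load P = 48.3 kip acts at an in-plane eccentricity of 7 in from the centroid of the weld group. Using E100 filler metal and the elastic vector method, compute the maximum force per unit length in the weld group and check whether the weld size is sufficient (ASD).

f_max ≈ 7.12 kip/in; adequate

E100XX → F_EXX = 100 ksi.
Total weld length L_w = 19 in. Treat welds as unit-width lines.
Polar moment about centroid: J = 2[d³/12 + d(b/2)²] = 2[9.5³/12 + 9.5×3.5²] = 375.6 in³.
Direct shear f_v = P/L_w = 48.3 / 19 = 2.542 kip/in (vertical).
Torsion M = P·e = 48.3 × 7 = 338.1 kip·in.
Critical point at (x, y) = (3.5, 4.75) from centroid. f_tx = M·y/J = 4.275 kip/in; f_ty = M·x/J = 3.15 kip/in.
Resultant f_max = √[f_tx² + (f_v + f_ty)²] = √[4.275² + (2.542 + 3.15)²] = 7.119 kip/in.
Capacity per unit length: r_n/Ω = (1/2.0) × 0.6 × 100 × (0.707 × 0.4375) = 9.279 kip/in.
7.119 ≤ 9.279 → adequate.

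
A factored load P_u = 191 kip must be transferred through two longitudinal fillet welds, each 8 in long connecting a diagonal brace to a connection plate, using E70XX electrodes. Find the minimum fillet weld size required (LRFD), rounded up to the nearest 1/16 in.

E70XX → F_EXX = 70 ksi.
Total weld length L = 16 in.
Required throat t_e = P_u / (φ × 0.6 F_EXX × L) = 191 / (0.75 × 0.6 × 70 × 16) = 0.379 in.
Required leg w = t_e / 0.707 = 0.536 in → use 9/16 in.

w = 9/16 in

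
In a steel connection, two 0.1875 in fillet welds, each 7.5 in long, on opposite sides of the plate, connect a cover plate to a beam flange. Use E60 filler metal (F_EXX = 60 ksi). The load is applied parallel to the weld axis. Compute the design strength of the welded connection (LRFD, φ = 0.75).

Effective throat t_e = 0.707 × 0.1875 = 0.1326 in.
Total length L = 15 in; A_we = 0.1326 × 15 = 1.988 in².
F_nw = 0.6 F_EXX = 0.6 × 60 = 36 ksi.
φR_n = 0.75 × 36 × 1.988 = 53.69 kip.

φR_n ≈ 53.7 kip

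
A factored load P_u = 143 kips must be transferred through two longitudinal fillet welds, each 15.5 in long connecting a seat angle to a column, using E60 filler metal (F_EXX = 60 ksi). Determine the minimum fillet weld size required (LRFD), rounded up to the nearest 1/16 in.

w = 1/4 in

Total weld length L = 31 in.
Required throat t_e = P_u / (φ × 0.6 F_EXX × L) = 143 / (0.75 × 0.6 × 60 × 31) = 0.1708 in.
Required leg w = t_e / 0.707 = 0.2417 in → use 1/4 in.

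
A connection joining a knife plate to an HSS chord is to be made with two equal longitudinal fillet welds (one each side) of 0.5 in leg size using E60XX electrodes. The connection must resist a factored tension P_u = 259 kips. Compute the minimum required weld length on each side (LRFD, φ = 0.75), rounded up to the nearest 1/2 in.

L = 14 in on each side

E60XX → F_EXX = 60 ksi.
Throat t_e = 0.707 × 0.5 = 0.3535 in.
φr_n = 0.75 × 0.6 × 60 × 0.3535 = 9.544 kips/in.
L_req = P_u / φr_n = 259 / 9.544 = 27.14 in total.
Per side: 27.14 / 2 = 13.57 in.
Round up → use L = 14 in on each side.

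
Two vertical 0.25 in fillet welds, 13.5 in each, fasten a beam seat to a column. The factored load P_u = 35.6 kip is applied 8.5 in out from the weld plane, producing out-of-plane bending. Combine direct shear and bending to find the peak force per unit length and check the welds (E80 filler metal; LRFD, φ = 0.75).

E80XX → F_EXX = 80 ksi.
L_w = 2 × 13.5 = 27 in; section modulus (unit throat) S = 2 × L²/6 = 60.75 in².
Direct shear f_v = P/L_w = 35.6/27 = 1.319 kip/in.
Moment M = P × e = 35.6 × 8.5 = 302.6 kip·in; bending f_b = M/S = 4.981 kip/in.
f_max = √(f_v² + f_b²) = √(1.319² + 4.981²) = 5.153 kip/in.
φr_n = 0.75 × 0.6 × 80 × (0.707 × 0.25) = 6.363 kip/in → adequate.

f_max ≈ 5.15 kip/in; adequate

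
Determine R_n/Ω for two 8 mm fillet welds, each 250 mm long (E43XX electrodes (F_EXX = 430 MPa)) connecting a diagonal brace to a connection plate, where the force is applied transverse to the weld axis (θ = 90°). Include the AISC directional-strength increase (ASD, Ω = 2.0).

t_e = 0.707 × 8 = 5.656 mm; A_we = 5.656 × 500 = 2828 mm².
Directional factor: 1.0 + 0.5 sin^1.5(90°) = 1.5.
F_nw = 0.6 × 430 × 1.5 = 387 MPa.
R_n/Ω = (387 × 2828) / 2.0 × 10⁻³ = 547.2 kN.

R_n/Ω ≈ 547 kN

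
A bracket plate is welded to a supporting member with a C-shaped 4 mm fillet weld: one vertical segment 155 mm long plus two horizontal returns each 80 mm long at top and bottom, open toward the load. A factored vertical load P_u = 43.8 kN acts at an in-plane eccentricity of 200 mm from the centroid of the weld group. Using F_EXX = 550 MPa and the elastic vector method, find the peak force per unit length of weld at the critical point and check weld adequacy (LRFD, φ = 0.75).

f_max ≈ 672 N/mm; adequate

Total weld length L_w = 315 mm. Treat welds as unit-width lines.
Centroid: x̄ = 2×80×40 / 315 = 20.32 mm from the vertical weld.
Polar moment about centroid: J = I_x + I_y = [155³/12 + 2×80×77.5²] + [155×20.32² + 2(80³/12 + 80×19.68²)] = 1483000 mm³.
Direct shear f_v = P/L_w = 43.8×10³ / 315 = 139 N/mm (vertical).
Torsion M = P·e = 43.8×10³ × 200 = 8760000 N·mm.
Critical point at (x, y) = (59.68, 77.5) from centroid. f_tx = M·y/J = 457.9 N/mm; f_ty = M·x/J = 352.6 N/mm.
Resultant f_max = √[f_tx² + (f_v + f_ty)²] = √[457.9² + (139 + 352.6)²] = 671.9 N/mm.
Capacity per unit length: φr_n = 0.75 × 0.6 × 550 × (0.707 × 4) = 699.9 N/mm.
671.9 ≤ 699.9 → adequate.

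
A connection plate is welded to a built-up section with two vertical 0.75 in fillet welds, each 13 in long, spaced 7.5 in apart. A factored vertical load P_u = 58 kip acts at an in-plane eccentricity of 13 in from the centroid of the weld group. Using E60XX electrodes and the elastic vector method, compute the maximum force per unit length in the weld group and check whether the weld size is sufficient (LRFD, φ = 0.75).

E60XX → F_EXX = 60 ksi.
Total weld length L_w = 26 in. Treat welds as unit-width lines.
Polar moment about centroid: J = 2[d³/12 + d(b/2)²] = 2[13³/12 + 13×3.75²] = 731.8 in³.
Direct shear f_v = P/L_w = 58 / 26 = 2.231 kip/in (vertical).
Torsion M = P·e = 58 × 13 = 754 kip·in.
Critical point at (x, y) = (3.75, 6.5) from centroid. f_tx = M·y/J = 6.697 kip/in; f_ty = M·x/J = 3.864 kip/in.
Resultant f_max = √[f_tx² + (f_v + f_ty)²] = √[6.697² + (2.231 + 3.864)²] = 9.055 kip/in.
Capacity per unit length: φr_n = 0.75 × 0.6 × 60 × (0.707 × 0.75) = 14.32 kip/in.
9.055 ≤ 14.32 → adequate.

f_max ≈ 9.06 kip/in; adequate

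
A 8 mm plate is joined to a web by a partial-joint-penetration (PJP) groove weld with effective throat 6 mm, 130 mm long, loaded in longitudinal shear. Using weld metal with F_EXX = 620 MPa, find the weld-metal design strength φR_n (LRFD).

Effective throat (given) t_e = 6 mm.
A_we = 6 × 130 = 780 mm².
F_nw = 0.6 F_EXX = 372 MPa.
φR_n = 0.75 × 372 × 780 × 10⁻³ = 217.6 kN.

φR_n ≈ 218 kN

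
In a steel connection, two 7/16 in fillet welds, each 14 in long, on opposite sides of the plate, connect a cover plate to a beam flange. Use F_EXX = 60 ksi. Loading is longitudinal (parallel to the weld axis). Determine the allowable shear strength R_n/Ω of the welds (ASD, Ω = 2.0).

R_n/Ω ≈ 156 kips

Effective throat t_e = 0.707 × 0.4375 = 0.3093 in.
Total length L = 28 in; A_we = 0.3093 × 28 = 8.661 in².
F_nw = 0.6 F_EXX = 0.6 × 60 = 36 ksi.
R_n = 36 × 8.661 = 311.8 kips; R_n/Ω = 311.8/2.0 = 155.9 kips.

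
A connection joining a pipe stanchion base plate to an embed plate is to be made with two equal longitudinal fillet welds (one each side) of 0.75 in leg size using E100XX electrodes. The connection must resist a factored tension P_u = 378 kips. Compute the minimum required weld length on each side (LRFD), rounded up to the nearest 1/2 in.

L = 8 in on each side

E100XX → F_EXX = 100 ksi.
Throat t_e = 0.707 × 0.75 = 0.5302 in.
φr_n = 0.75 × 0.6 × 100 × 0.5302 = 23.86 kips/in.
L_req = P_u / φr_n = 378 / 23.86 = 15.84 in total.
Per side: 15.84 / 2 = 7.921 in.
Round up → use L = 8 in on each side.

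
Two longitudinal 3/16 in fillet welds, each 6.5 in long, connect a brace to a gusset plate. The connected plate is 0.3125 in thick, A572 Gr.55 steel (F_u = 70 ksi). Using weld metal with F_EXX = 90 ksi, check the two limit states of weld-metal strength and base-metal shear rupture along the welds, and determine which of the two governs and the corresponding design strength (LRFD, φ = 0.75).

φR_n ≈ 69.8 kip (weld metal governs)

t_e = 0.707 × 0.1875 = 0.1326 in; L = 13 in.
Weld metal: φR_n = 0.75 × 0.6 × 90 × 0.1326 × 13 = 69.79 kip.
Base metal (shear rupture): φR_n = 0.75 × 0.6 × 70 × 0.3125 × 13 = 128 kip.
Governing: weld metal.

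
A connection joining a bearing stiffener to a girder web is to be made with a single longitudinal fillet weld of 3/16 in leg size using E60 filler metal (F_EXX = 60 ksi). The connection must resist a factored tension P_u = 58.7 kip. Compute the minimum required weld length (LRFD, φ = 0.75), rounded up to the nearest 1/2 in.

L = 16.5 in

Throat t_e = 0.707 × 0.1875 = 0.1326 in.
φr_n = 0.75 × 0.6 × 60 × 0.1326 = 3.579 kip/in.
L_req = P_u / φr_n = 58.7 / 3.579 = 16.4 in total.
Round up → use L = 16.5 in.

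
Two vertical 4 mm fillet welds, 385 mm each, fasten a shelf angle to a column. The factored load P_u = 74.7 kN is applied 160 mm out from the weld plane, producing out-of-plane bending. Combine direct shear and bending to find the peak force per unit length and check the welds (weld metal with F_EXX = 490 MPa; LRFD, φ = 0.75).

L_w = 2 × 385 = 770 mm; section modulus (unit throat) S = 2 × L²/6 = 49410 mm².
Direct shear f_v = P/L_w = 74.7×10³/770 = 97.01 N/mm.
Moment M = P × e = 74.7×10³ × 160 = 11952000 N·mm; bending f_b = M/S = 241.9 N/mm.
f_max = √(f_v² + f_b²) = √(97.01² + 241.9²) = 260.6 N/mm.
φr_n = 0.75 × 0.6 × 490 × (0.707 × 4) = 623.6 N/mm → adequate.

f_max ≈ 261 N/mm; adequate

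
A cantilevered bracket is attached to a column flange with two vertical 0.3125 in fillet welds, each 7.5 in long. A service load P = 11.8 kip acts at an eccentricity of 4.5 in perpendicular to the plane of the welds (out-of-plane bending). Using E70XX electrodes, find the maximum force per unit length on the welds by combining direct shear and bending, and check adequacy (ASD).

f_max ≈ 2.94 kip/in; adequate

E70XX → F_EXX = 70 ksi.
L_w = 2 × 7.5 = 15 in; section modulus (unit throat) S = 2 × L²/6 = 18.75 in².
Direct shear f_v = P/L_w = 11.8/15 = 0.7867 kip/in.
Moment M = P × e = 11.8 × 4.5 = 53.1 kip·in; bending f_b = M/S = 2.832 kip/in.
f_max = √(f_v² + f_b²) = √(0.7867² + 2.832²) = 2.939 kip/in.
r_n/Ω = (1/2.0) × 0.6 × 70 × (0.707 × 0.3125) = 4.64 kip/in → adequate.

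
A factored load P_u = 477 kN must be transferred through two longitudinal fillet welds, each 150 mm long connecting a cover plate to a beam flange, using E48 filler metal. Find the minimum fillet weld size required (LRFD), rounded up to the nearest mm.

E48XX → F_EXX = 480 MPa.
Total weld length L = 300 mm.
Required throat t_e = P_u / (φ × 0.6 F_EXX × L) = 477 / (0.75 × 0.6 × 480 × 300 × 10⁻³) = 7.361 mm.
Required leg w = t_e / 0.707 = 10.41 mm → use 11 mm.

w = 11 mm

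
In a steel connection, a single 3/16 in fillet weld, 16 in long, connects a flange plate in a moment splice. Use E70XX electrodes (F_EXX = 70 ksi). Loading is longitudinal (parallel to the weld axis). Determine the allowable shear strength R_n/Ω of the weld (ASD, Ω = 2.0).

Effective throat t_e = 0.707 × 0.1875 = 0.1326 in.
Total length L = 16 in; A_we = 0.1326 × 16 = 2.121 in².
F_nw = 0.6 F_EXX = 0.6 × 70 = 42 ksi.
R_n = 42 × 2.121 = 89.08 kip; R_n/Ω = 89.08/2.0 = 44.54 kip.

R_n/Ω ≈ 44.5 kip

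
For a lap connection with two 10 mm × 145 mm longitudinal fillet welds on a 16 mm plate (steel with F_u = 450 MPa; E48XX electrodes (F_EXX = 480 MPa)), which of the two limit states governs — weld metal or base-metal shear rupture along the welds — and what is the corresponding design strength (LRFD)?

φR_n ≈ 443 kN (weld metal governs)

t_e = 0.707 × 10 = 7.07 mm; L = 290 mm.
Weld metal: φR_n = 0.75 × 0.6 × 480 × 7.07 × 290 × 10⁻³ = 442.9 kN.
Base metal (shear rupture): φR_n = 0.75 × 0.6 × 450 × 16 × 290 × 10⁻³ = 939.6 kN.
Governing: weld metal.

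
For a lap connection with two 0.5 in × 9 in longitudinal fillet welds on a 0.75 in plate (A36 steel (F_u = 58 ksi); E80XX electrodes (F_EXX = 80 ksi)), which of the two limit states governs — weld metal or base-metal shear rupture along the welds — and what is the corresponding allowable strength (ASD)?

R_n/Ω ≈ 153 kips (weld metal governs)

t_e = 0.707 × 0.5 = 0.3535 in; L = 18 in.
Weld metal: R_n/Ω = (1/2.0) × 0.6 × 80 × 0.3535 × 18 = 152.7 kips.
Base metal (shear rupture): R_n/Ω = (1/2.0) × 0.6 × 58 × 0.75 × 18 = 234.9 kips.
Governing: weld metal.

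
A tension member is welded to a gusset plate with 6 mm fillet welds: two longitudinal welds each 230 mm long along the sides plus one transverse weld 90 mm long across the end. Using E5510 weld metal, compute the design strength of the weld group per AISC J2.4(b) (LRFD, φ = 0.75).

E55XX → F_EXX = 550 MPa.
t_e = 0.707 × 6 = 4.242 mm.
R_nwl = 0.6 × 550 × 4.242 × 460 × 10⁻³ = 643.9 kN (longitudinal, 2 welds).
R_nwt = 0.6 × 550 × 4.242 × 90 × 10⁻³ = 126 kN (transverse, base value).
(i) R_nwl + R_nwt = 769.9 kN; (ii) 0.85 R_nwl + 1.5 R_nwt = 736.3 kN.
R_n = max = 769.9 kN [governs: (i)]; φR_n = 577.4 kN.

φR_n ≈ 577 kN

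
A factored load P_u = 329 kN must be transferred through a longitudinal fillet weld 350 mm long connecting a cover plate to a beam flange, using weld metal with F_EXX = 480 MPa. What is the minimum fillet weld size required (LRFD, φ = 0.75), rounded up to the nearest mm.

w = 7 mm

Total weld length L = 350 mm.
Required throat t_e = P_u / (φ × 0.6 F_EXX × L) = 329 / (0.75 × 0.6 × 480 × 350 × 10⁻³) = 4.352 mm.
Required leg w = t_e / 0.707 = 6.155 mm → use 7 mm.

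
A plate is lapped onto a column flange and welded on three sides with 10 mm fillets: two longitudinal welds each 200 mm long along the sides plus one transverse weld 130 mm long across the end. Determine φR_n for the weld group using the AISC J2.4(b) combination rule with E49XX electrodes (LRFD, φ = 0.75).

E49XX → F_EXX = 490 MPa.
t_e = 0.707 × 10 = 7.07 mm.
R_nwl = 0.6 × 490 × 7.07 × 400 × 10⁻³ = 831.4 kN (longitudinal, 2 welds).
R_nwt = 0.6 × 490 × 7.07 × 130 × 10⁻³ = 270.2 kN (transverse, base value).
(i) R_nwl + R_nwt = 1102 kN; (ii) 0.85 R_nwl + 1.5 R_nwt = 1112 kN.
R_n = max = 1112 kN [governs: (ii)]; φR_n = 834 kN.

φR_n ≈ 834 kN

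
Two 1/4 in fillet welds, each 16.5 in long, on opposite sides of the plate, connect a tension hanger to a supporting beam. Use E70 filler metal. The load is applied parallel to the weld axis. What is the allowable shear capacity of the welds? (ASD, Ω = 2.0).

E70XX → F_EXX = 70 ksi.
Effective throat t_e = 0.707 × 0.25 = 0.1767 in.
Total length L = 33 in; A_we = 0.1767 × 33 = 5.833 in².
F_nw = 0.6 F_EXX = 0.6 × 70 = 42 ksi.
R_n = 42 × 5.833 = 245 kips; R_n/Ω = 245/2.0 = 122.5 kips.

R_n/Ω ≈ 122 kips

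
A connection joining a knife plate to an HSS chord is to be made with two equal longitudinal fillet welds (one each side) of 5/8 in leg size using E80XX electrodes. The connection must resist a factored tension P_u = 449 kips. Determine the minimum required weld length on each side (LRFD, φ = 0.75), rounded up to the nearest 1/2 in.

L = 14.5 in on each side

E80XX → F_EXX = 80 ksi.
Throat t_e = 0.707 × 0.625 = 0.4419 in.
φr_n = 0.75 × 0.6 × 80 × 0.4419 = 15.91 kips/in.
L_req = P_u / φr_n = 449 / 15.91 = 28.23 in total.
Per side: 28.23 / 2 = 14.11 in.
Round up → use L = 14.5 in on each side.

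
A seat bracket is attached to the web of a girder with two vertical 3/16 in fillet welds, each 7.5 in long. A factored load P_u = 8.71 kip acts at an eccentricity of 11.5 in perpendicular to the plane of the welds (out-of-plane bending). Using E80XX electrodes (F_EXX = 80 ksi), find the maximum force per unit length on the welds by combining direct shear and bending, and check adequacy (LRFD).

f_max ≈ 5.37 kip/in; NOT adequate

L_w = 2 × 7.5 = 15 in; section modulus (unit throat) S = 2 × L²/6 = 18.75 in².
Direct shear f_v = P/L_w = 8.71/15 = 0.5807 kip/in.
Moment M = P × e = 8.71 × 11.5 = 100.17 kip·in; bending f_b = M/S = 5.342 kip/in.
f_max = √(f_v² + f_b²) = √(0.5807² + 5.342²) = 5.374 kip/in.
φr_n = 0.75 × 0.6 × 80 × (0.707 × 0.1875) = 4.772 kip/in → NOT adequate.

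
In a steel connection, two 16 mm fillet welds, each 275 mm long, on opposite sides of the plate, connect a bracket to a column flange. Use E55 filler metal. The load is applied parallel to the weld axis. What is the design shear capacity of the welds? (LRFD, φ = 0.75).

E55XX → F_EXX = 550 MPa.
Effective throat t_e = 0.707 × 16 = 11.31 mm.
Total length L = 550 mm; A_we = 11.31 × 550 = 6222 mm².
F_nw = 0.6 F_EXX = 0.6 × 550 = 330 MPa.
φR_n = 0.75 × 330 × 6222 × 10⁻³ = 1540 kN.

φR_n ≈ 1540 kN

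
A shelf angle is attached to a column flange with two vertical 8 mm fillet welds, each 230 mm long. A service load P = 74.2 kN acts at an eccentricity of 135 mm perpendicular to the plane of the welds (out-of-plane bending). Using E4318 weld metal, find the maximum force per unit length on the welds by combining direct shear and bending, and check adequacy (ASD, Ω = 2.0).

E43XX → F_EXX = 430 MPa.
L_w = 2 × 230 = 460 mm; section modulus (unit throat) S = 2 × L²/6 = 17630 mm².
Direct shear f_v = P/L_w = 74.2×10³/460 = 161.3 N/mm.
Moment M = P × e = 74.2×10³ × 135 = 10017000 N·mm; bending f_b = M/S = 568.1 N/mm.
f_max = √(f_v² + f_b²) = √(161.3² + 568.1²) = 590.5 N/mm.
r_n/Ω = (1/2.0) × 0.6 × 430 × (0.707 × 8) = 729.6 N/mm → adequate.

f_max ≈ 591 N/mm; adequate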